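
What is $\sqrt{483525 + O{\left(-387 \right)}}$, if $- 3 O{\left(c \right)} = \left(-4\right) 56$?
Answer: $\frac{\sqrt{4352397}}{3} \approx 695.41$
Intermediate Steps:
$O{\left(c \right)} = \frac{224}{3}$ ($O{\left(c \right)} = - \frac{\left(-4\right) 56}{3} = \left(- \frac{1}{3}\right) \left(-224\right) = \frac{224}{3}$)
$\sqrt{483525 + O{\left(-387 \right)}} = \sqrt{483525 + \frac{224}{3}} = \sqrt{\frac{1450799}{3}} = \frac{\sqrt{4352397}}{3}$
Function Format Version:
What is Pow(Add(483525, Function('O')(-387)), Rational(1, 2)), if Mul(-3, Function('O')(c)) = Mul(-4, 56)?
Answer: Mul(Rational(1, 3), Pow(4352397, Rational(1, 2))) ≈ 695.41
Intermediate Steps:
Function('O')(c) = Rational(224, 3) (Function('O')(c) = Mul(Rational(-1, 3), Mul(-4, 56)) = Mul(Rational(-1, 3), -224) = Rational(224, 3))
Pow(Add(483525, Function('O')(-387)), Rational(1, 2)) = Pow(Add(483525, Rational(224, 3)), Rational(1, 2)) = Pow(Rational(1450799, 3), Rational(1, 2)) = Mul(Rational(1, 3), Pow(4352397, Rational(1, 2)))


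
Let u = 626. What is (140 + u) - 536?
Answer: 230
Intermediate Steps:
(140 + u) - 536 = (140 + 626) - 536 = 766 - 536 = 230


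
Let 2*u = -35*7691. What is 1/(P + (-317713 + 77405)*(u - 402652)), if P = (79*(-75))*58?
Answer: 1/129103807656 ≈ 7.7457e-12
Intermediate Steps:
u = -269185/2 (u = (-35*7691)/2 = (1/2)*(-269185) = -269185/2 ≈ -1.3459e+5)
P = -343650 (P = -5925*58 = -343650)
1/(P + (-317713 + 77405)*(u - 402652)) = 1/(-343650 + (-317713 + 77405)*(-269185/2 - 402652)) = 1/(-343650 - 240308*(-1074489/2)) = 1/(-343650 + 129104151306) = 1/129103807656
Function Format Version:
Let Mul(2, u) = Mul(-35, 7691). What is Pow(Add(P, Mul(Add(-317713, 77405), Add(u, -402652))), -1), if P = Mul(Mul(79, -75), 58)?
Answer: Rational(1, 129103807656) ≈ 7.7457e-12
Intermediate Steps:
u = Rational(-269185, 2) (u = Mul(Rational(1, 2), Mul(-35, 7691)) = Mul(Rational(1, 2), -269185) = Rational(-269185, 2) ≈ -1.3459e+5)
P = -343650 (P = Mul(-5925, 58) = -343650)
Pow(Add(P, Mul(Add(-317713, 77405), Add(u, -402652))), -1) = Pow(Add(-343650, Mul(Add(-317713, 77405), Add(Rational(-269185, 2), -402652))), -1) = Pow(Add(-343650, Mul(-240308, Rational(-1074489, 2))), -1) = Pow(Add(-343650, 129104151306), -1) = Pow(129103807656, -1) = Rational(1, 129103807656)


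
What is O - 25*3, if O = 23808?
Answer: 23733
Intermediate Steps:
O - 25*3 = 23808 - 25*3 = 23808 - 75 = 23733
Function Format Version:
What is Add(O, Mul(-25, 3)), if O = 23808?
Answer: 23733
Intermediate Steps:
Add(O, Mul(-25, 3)) = Add(23808, Mul(-25, 3)) = Add(23808, -75) = 23733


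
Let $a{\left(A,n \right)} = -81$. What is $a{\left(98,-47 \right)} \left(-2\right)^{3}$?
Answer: $648$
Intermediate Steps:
$a{\left(98,-47 \right)} \left(-2\right)^{3} = - 81 \left(-2\right)^{3} = \left(-81\right) \left(-8\right) = 648$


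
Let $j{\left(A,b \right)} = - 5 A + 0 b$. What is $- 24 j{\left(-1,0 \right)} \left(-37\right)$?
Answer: $4440$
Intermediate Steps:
$j{\left(A,b \right)} = - 5 A$ ($j{\left(A,b \right)} = - 5 A + 0 = - 5 A$)
$- 24 j{\left(-1,0 \right)} \left(-37\right) = - 24 \left(\left(-5\right) \left(-1\right)\right) \left(-37\right) = \left(-24\right) 5 \left(-37\right) = \left(-120\right) \left(-37\right) = 4440$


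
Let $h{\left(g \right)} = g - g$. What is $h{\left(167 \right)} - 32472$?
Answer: $-32472$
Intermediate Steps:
$h{\left(g \right)} = 0$
$h{\left(167 \right)} - 32472 = 0 - 32472 = -32472$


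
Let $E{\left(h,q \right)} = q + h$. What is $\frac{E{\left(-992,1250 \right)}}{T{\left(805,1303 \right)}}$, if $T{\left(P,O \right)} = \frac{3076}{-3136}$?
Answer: $- \frac{202272}{769} \approx -263.03$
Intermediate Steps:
$E{\left(h,q \right)} = h + q$
$T{\left(P,O \right)} = - \frac{769}{784}$ ($T{\left(P,O \right)} = 3076 \left(- \frac{1}{3136}\right) = - \frac{769}{784}$)
$\frac{E{\left(-992,1250 \right)}}{T{\left(805,1303 \right)}} = \frac{-992 + 1250}{- \frac{769}{784}} = 258 \left(- \frac{784}{769}\right) = - \frac{202272}{769}$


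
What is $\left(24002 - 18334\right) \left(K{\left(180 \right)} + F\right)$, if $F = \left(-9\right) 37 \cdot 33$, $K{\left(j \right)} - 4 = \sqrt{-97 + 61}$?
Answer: $-62262980 + 34008 i \approx -6.2263 \cdot 10^{7} + 34008.0 i$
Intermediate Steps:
$K{\left(j \right)} = 4 + 6 i$ ($K{\left(j \right)} = 4 + \sqrt{-97 + 61} = 4 + \sqrt{-36} = 4 + 6 i$)
$F = -10989$ ($F = \left(-333\right) 33 = -10989$)
$\left(24002 - 18334\right) \left(K{\left(180 \right)} + F\right) = \left(24002 - 18334\right) \left(\left(4 + 6 i\right) - 10989\right) = 5668 \left(-10985 + 6 i\right) = -62262980 + 34008 i$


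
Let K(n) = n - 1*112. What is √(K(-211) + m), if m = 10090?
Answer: √9767 ≈ 98.828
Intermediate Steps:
K(n) = -112 + n (K(n) = n - 112 = -112 + n)
√(K(-211) + m) = √((-112 - 211) + 10090) = √(-323 + 10090) = √9767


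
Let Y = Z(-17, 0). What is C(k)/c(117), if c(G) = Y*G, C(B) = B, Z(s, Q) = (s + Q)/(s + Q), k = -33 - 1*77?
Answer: -110/117 ≈ -0.94017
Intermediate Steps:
k = -110 (k = -33 - 77 = -110)
Z(s, Q) = 1 (Z(s, Q) = (Q + s)/(Q + s) = 1)
Y = 1
c(G) = G (c(G) = 1*G = G)
C(k)/c(117) = -110/117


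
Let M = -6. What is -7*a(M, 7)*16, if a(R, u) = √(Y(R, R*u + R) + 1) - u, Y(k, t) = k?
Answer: 784 - 112*I*√5 ≈ 784.0 - 250.44*I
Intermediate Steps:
a(R, u) = √(1 + R) - u (a(R, u) = √(R + 1) - u = √(1 + R) - u)
-7*a(M, 7)*16 = -7*(√(1 - 6) - 1*7)*16 = -7*(√(-5) - 7)*16 = -7*(I*√5 - 7)*16 = -7*(-7 + I*√5)*16 = (49 - 7*I*√5)*16 = 784 - 112*I*√5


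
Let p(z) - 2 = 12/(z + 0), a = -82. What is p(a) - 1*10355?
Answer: -424479/41 ≈ -10353.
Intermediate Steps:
p(z) = 2 + 12/z (p(z) = 2 + 12/(z + 0) = 2 + 12/z)
p(a) - 1*10355 = (2 + 12/(-82)) - 1*10355 = (2 + 12*(-1/82)) - 10355 = (2 - 6/41) - 10355 = 76/41 - 10355 = -424479/41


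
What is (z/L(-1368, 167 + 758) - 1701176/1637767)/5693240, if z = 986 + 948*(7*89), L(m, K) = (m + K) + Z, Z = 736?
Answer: 484194067481/1365995387179220 ≈ 0.00035446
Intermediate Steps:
L(m, K) = 736 + K + m (L(m, K) = (m + K) + 736 = (K + m) + 736 = 736 + K + m)
z = 591590 (z = 986 + 948*623 = 986 + 590604 = 591590)
(z/L(-1368, 167 + 758) - 1701176/1637767)/5693240 = (591590/(736 + (167 + 758) - 1368) - 1701176/1637767)/5693240 = (591590/(736 + 925 - 1368) - 1701176*1/1637767)*(1/5693240) = (591590/293 - 1701176/1637767)*(1/5693240) = (968388134962/479865731)*(1/5693240) = 484194067481/1365995387179220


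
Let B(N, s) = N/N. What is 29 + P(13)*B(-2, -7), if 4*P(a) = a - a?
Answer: 29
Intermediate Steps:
P(a) = 0 (P(a) = (a - a)/4 = (1/4)*0 = 0)
B(N, s) = 1
29 + P(13)*B(-2, -7) = 29 + 0*1 = 29 + 0 = 29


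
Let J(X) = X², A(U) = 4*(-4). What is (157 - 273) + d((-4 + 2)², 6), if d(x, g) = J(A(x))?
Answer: 140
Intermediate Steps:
A(U) = -16
d(x, g) = 256 (d(x, g) = (-16)² = 256)
(157 - 273) + d((-4 + 2)², 6) = (157 - 273) + 256 = -116 + 256 = 140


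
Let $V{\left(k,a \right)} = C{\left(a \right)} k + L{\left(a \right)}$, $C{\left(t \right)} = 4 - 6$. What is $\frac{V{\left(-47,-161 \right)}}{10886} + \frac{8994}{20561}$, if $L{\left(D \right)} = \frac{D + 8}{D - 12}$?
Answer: $\frac{17275711147}{38722078958} \approx 0.44615$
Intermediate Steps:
$C{\left(t \right)} = -2$ ($C{\left(t \right)} = 4 - 6 = -2$)
$L{\left(D \right)} = \frac{8 + D}{-12 + D}$
$V{\left(k,a \right)} = - 2 k + \frac{8 + a}{-12 + a}$
$\frac{V{\left(-47,-161 \right)}}{10886} + \frac{8994}{20561} = \frac{\frac{1}{-12 - 161} \left(8 - 161 - - 94 \left(-12 - 161\right)\right)}{10886} + \frac{8994}{20561} = \frac{8 - 161 - \left(-94\right) \left(-173\right)}{-173} \cdot \frac{1}{10886} + 8994 \cdot \frac{1}{20561} = - \frac{8 - 161 - 16262}{173} \cdot \frac{1}{10886} + \frac{8994}{20561} = \left(- \frac{1}{173}\right) \left(-16415\right) \frac{1}{10886} + \frac{8994}{20561} = \frac{16415}{173} \cdot \frac{1}{10886} + \frac{8994}{20561} = \frac{16415}{1883278} + \frac{8994}{20561} = \frac{17275711147}{38722078958}$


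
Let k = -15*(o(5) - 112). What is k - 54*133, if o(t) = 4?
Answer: -5562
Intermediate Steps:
k = 1620 (k = -15*(4 - 112) = -15*(-108) = 1620)
k - 54*133 = 1620 - 54*133 = 1620 - 7182 = -5562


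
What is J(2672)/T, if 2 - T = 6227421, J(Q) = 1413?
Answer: -1413/6227419 ≈ -0.00022690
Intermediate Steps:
T = -6227419 (T = 2 - 1*6227421 = 2 - 6227421 = -6227419)
J(2672)/T = 1413/(-6227419) = 1413*(-1/6227419) = -1413/6227419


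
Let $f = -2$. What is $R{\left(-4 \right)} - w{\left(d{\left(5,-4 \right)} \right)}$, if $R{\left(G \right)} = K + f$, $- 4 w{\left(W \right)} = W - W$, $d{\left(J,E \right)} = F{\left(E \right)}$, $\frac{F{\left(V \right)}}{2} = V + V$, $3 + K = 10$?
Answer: $5$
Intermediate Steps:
$K = 7$ ($K = -3 + 10 = 7$)
$F{\left(V \right)} = 4 V$ ($F{\left(V \right)} = 2 \left(V + V\right) = 2 \cdot 2 V = 4 V$)
$d{\left(J,E \right)} = 4 E$
$w{\left(W \right)} = 0$ ($w{\left(W \right)} = - \frac{W - W}{4} = \left(- \frac{1}{4}\right) 0 = 0$)
$R{\left(G \right)} = 5$ ($R{\left(G \right)} = 7 - 2 = 5$)
$R{\left(-4 \right)} - w{\left(d{\left(5,-4 \right)} \right)} = 5 - 0 = 5 + 0 = 5$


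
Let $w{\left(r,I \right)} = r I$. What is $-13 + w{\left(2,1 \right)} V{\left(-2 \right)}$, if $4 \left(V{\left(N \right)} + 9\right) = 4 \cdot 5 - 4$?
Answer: $-23$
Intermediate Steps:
$V{\left(N \right)} = -5$ ($V{\left(N \right)} = -9 + \frac{4 \cdot 5 - 4}{4} = -9 + \frac{20 - 4}{4} = -9 + \frac{1}{4} \cdot 16 = -9 + 4 = -5$)
$w{\left(r,I \right)} = I r$
$-13 + w{\left(2,1 \right)} V{\left(-2 \right)} = -13 + 1 \cdot 2 \left(-5\right) = -13 + 2 \left(-5\right) = -13 - 10 = -23$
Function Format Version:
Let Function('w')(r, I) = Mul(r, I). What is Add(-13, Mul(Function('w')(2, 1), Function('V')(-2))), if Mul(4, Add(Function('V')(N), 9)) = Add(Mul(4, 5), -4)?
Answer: -23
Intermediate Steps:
Function('V')(N) = -5 (Function('V')(N) = Add(-9, Mul(Rational(1, 4), Add(Mul(4, 5), -4))) = Add(-9, Mul(Rational(1, 4), Add(20, -4))) = Add(-9, Mul(Rational(1, 4), 16)) = Add(-9, 4) = -5)
Function('w')(r, I) = Mul(I, r)
Add(-13, Mul(Function('w')(2, 1), Function('V')(-2))) = Add(-13, Mul(Mul(1, 2), -5)) = Add(-13, Mul(2, -5)) = Add(-13, -10) = -23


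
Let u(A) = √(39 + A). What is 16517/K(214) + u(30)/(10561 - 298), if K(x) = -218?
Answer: -16517/218 + √69/10263 ≈ -75.765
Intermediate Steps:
16517/K(214) + u(30)/(10561 - 298) = 16517/(-218) + √(39 + 30)/(10561 - 298) = 16517*(-1/218) + √69/10263 = -16517/218 + √69*(1/10263) = -16517/218 + √69/10263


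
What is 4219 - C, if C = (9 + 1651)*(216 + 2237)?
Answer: -4067761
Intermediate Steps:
C = 4071980 (C = 1660*2453 = 4071980)
4219 - C = 4219 - 1*4071980 = 4219 - 4071980 = -4067761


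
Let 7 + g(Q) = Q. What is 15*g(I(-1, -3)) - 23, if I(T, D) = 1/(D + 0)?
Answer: -133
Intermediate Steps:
I(T, D) = 1/D
g(Q) = -7 + Q
15*g(I(-1, -3)) - 23 = 15*(-7 + 1/(-3)) - 23 = 15*(-7 - 1/3) - 23 = 15*(-22/3) - 23 = -110 - 23 = -133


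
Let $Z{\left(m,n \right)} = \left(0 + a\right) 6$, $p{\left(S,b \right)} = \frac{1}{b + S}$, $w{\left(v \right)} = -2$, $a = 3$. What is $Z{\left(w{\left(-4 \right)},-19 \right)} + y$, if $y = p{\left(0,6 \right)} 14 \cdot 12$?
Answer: $46$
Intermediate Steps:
$p{\left(S,b \right)} = \frac{1}{S + b}$
$Z{\left(m,n \right)} = 18$ ($Z{\left(m,n \right)} = \left(0 + 3\right) 6 = 3 \cdot 6 = 18$)
$y = 28$ ($y = \frac{1}{0 + 6} \cdot 14 \cdot 12 = \frac{1}{6} \cdot 14 \cdot 12 = \frac{7}{3} \cdot 12 = 28$)
$Z{\left(w{\left(-4 \right)},-19 \right)} + y = 18 + 28 = 46$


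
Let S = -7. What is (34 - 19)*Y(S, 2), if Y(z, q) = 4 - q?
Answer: 30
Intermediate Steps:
(34 - 19)*Y(S, 2) = (34 - 19)*(4 - 1*2) = 15*(4 - 2) = 15*2 = 30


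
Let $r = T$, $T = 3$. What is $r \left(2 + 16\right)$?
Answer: $54$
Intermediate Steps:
$r = 3$
$r \left(2 + 16\right) = 3 \left(2 + 16\right) = 3 \cdot 18 = 54$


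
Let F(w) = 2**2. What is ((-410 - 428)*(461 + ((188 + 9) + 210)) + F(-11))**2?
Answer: 529081664400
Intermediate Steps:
F(w) = 4
((-410 - 428)*(461 + ((188 + 9) + 210)) + F(-11))**2 = ((-410 - 428)*(461 + ((188 + 9) + 210)) + 4)**2 = (-838*(461 + (197 + 210)) + 4)**2 = (-838*(461 + 407) + 4)**2 = (-838*868 + 4)**2 = (-727384 + 4)**2 = (-727380)**2 = 529081664400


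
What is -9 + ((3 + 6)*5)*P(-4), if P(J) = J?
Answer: -189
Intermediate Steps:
-9 + ((3 + 6)*5)*P(-4) = -9 + ((3 + 6)*5)*(-4) = -9 + (9*5)*(-4) = -9 + 45*(-4) = -9 - 180 = -189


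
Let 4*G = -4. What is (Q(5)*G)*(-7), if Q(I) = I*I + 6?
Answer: 217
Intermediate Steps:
Q(I) = 6 + I² (Q(I) = I² + 6 = 6 + I²)
G = -1 (G = (¼)*(-4) = -1)
(Q(5)*G)*(-7) = ((6 + 5²)*(-1))*(-7) = ((6 + 25)*(-1))*(-7) = (31*(-1))*(-7) = -31*(-7) = 217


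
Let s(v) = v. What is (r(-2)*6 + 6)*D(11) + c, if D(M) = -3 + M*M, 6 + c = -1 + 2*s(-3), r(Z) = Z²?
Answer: 3527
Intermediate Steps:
c = -13 (c = -6 + (-1 + 2*(-3)) = -6 + (-1 - 6) = -6 - 7 = -13)
D(M) = -3 + M²
(r(-2)*6 + 6)*D(11) + c = ((-2)²*6 + 6)*(-3 + 11²) - 13 = (4*6 + 6)*(-3 + 121) - 13 = (24 + 6)*118 - 13 = 30*118 - 13 = 3540 - 13 = 3527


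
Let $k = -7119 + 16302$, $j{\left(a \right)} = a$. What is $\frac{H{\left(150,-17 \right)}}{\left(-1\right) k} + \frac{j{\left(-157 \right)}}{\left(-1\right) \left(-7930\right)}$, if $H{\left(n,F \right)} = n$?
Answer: $- \frac{877077}{24273730} \approx -0.036133$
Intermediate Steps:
$k = 9183$
$\frac{H{\left(150,-17 \right)}}{\left(-1\right) k} + \frac{j{\left(-157 \right)}}{\left(-1\right) \left(-7930\right)} = \frac{150}{\left(-1\right) 9183} - \frac{157}{\left(-1\right) \left(-7930\right)} = \frac{150}{-9183} - \frac{157}{7930} = 150 \left(- \frac{1}{9183}\right) - \frac{157}{7930} = - \frac{50}{3061} - \frac{157}{7930} = - \frac{877077}{24273730}$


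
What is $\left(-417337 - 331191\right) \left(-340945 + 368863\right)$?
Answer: $-20897404704$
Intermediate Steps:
$\left(-417337 - 331191\right) \left(-340945 + 368863\right) = \left(-748528\right) 27918 = -20897404704$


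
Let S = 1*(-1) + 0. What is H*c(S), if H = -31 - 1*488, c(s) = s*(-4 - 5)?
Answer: -4671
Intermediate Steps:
S = -1 (S = -1 + 0 = -1)
c(s) = -9*s (c(s) = s*(-9) = -9*s)
H = -519 (H = -31 - 488 = -519)
H*c(S) = -(-4671)*(-1) = -519*9 = -4671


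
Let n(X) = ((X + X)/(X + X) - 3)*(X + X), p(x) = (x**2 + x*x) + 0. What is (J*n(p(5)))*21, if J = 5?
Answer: -21000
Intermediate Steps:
p(x) = 2*x**2 (p(x) = (x**2 + x**2) + 0 = 2*x**2 + 0 = 2*x**2)
n(X) = -4*X (n(X) = ((2*X)/((2*X)) - 3)*(2*X) = ((2*X)*(1/(2*X)) - 3)*(2*X) = (1 - 3)*(2*X) = -4*X)
(J*n(p(5)))*21 = (5*(-8*5**2))*21 = (5*(-8*25))*21 = (5*(-4*50))*21 = (5*(-200))*21 = -1000*21 = -21000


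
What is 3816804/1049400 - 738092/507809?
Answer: 96971139803/44407897050 ≈ 2.1836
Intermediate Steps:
3816804/1049400 - 738092/507809 = 3816804*(1/1049400) - 738092*1/507809 = 318067/87450 - 738092/507809 = 96971139803/44407897050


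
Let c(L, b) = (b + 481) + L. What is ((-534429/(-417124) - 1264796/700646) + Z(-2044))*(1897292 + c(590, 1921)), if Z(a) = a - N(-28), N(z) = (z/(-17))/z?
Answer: -2412798093834305539419/621044556971 ≈ -3.8851e+9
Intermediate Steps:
c(L, b) = 481 + L + b (c(L, b) = (481 + b) + L = 481 + L + b)
N(z) = -1/17 (N(z) = (z*(-1/17))/z = (-z/17)/z = -1/17)
Z(a) = 1/17 + a (Z(a) = a - 1*(-1/17) = a + 1/17 = 1/17 + a)
((-534429/(-417124) - 1264796/700646) + Z(-2044))*(1897292 + c(590, 1921)) = ((-534429/(-417124) - 1264796/700646) + (1/17 - 2044))*(1897292 + (481 + 590 + 1921)) = ((-534429*(-1/417124) - 1264796*1/700646) - 34747/17)*(1897292 + 2992) = ((534429/417124 - 632398/350323) - 34747/17)*1900284 = (-76565612785/146128131052 - 34747/17)*1900284 = -5078815785081189/2484178227884*1900284 = -2412798093834305539419/621044556971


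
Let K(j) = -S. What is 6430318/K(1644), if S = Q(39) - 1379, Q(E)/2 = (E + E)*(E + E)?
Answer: -6430318/10789 ≈ -596.01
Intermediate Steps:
Q(E) = 8*E² (Q(E) = 2*((E + E)*(E + E)) = 2*((2*E)*(2*E)) = 2*(4*E²) = 8*E²)
S = 10789 (S = 8*39² - 1379 = 8*1521 - 1379 = 12168 - 1379 = 10789)
K(j) = -10789 (K(j) = -1*10789 = -10789)
6430318/K(1644) = 6430318/(-10789) = 6430318*(-1/10789) = -6430318/10789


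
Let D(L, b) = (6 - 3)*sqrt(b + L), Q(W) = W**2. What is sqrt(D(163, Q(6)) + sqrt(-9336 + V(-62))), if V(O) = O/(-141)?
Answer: sqrt(59643*sqrt(199) + 141*I*sqrt(185600274))/141 ≈ 8.5966 + 5.6197*I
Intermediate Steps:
V(O) = -O/141 (V(O) = O*(-1/141) = -O/141)
D(L, b) = 3*sqrt(L + b)
sqrt(D(163, Q(6)) + sqrt(-9336 + V(-62))) = sqrt(3*sqrt(163 + 6**2) + sqrt(-9336 - 1/141*(-62))) = sqrt(3*sqrt(163 + 36) + sqrt(-9336 + 62/141)) = sqrt(3*sqrt(199) + sqrt(-1316314/141)) = sqrt(3*sqrt(199) + I*sqrt(185600274)/141)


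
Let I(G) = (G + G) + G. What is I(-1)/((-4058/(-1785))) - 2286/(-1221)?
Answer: 912711/1651606 ≈ 0.55262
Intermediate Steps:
I(G) = 3*G (I(G) = 2*G + G = 3*G)
I(-1)/((-4058/(-1785))) - 2286/(-1221) = (3*(-1))/((-4058/(-1785))) - 2286/(-1221) = -3/((-4058*(-1/1785))) - 2286*(-1/1221) = -3/4058/1785 + 762/407 = -3*1785/4058 + 762/407 = -5355/4058 + 762/407 = 912711/1651606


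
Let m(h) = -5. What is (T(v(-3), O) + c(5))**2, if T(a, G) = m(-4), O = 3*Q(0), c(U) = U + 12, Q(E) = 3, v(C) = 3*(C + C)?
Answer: 144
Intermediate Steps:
v(C) = 6*C (v(C) = 3*(2*C) = 6*C)
c(U) = 12 + U
O = 9 (O = 3*3 = 9)
T(a, G) = -5
(T(v(-3), O) + c(5))**2 = (-5 + (12 + 5))**2 = (-5 + 17)**2 = 12**2 = 144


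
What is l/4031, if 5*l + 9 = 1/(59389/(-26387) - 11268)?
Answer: -2676519332/5993857256275 ≈ -0.00044654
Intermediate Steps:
l = -2676519332/1486940525 (l = -9/5 + 1/(5*(59389/(-26387) - 11268)) = -9/5 + 1/(5*(59389*(-1/26387) - 11268)) = -9/5 + 1/(5*(-59389/26387 - 11268)) = -9/5 + 1/(5*(-297388105/26387)) = -9/5 + (1/5)*(-26387/297388105) = -9/5 - 26387/1486940525 = -2676519332/1486940525 ≈ -1.8000)
l/4031 = -2676519332/1486940525/4031 = -2676519332/1486940525*1/4031 = -2676519332/5993857256275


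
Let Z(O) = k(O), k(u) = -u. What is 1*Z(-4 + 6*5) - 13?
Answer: -39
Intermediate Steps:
Z(O) = -O
1*Z(-4 + 6*5) - 13 = 1*(-(-4 + 6*5)) - 13 = 1*(-(-4 + 30)) - 13 = 1*(-1*26) - 13 = 1*(-26) - 13 = -26 - 13 = -39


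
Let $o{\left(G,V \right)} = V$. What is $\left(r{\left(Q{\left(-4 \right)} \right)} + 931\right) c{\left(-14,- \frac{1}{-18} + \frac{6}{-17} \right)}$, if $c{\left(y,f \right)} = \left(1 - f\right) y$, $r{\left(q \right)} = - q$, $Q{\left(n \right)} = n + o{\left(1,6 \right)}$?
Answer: $- \frac{2581691}{153} \approx -16874.0$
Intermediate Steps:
$Q{\left(n \right)} = 6 + n$ ($Q{\left(n \right)} = n + 6 = 6 + n$)
$c{\left(y,f \right)} = y \left(1 - f\right)$
$\left(r{\left(Q{\left(-4 \right)} \right)} + 931\right) c{\left(-14,- \frac{1}{-18} + \frac{6}{-17} \right)} = \left(- (6 - 4) + 931\right) \left(- 14 \left(1 - \left(- \frac{1}{-18} + \frac{6}{-17}\right)\right)\right) = \left(\left(-1\right) 2 + 931\right) \left(- 14 \left(1 - \left(\left(-1\right) \left(- \frac{1}{18}\right) + 6 \left(- \frac{1}{17}\right)\right)\right)\right) = \left(-2 + 931\right) \left(- 14 \left(1 - \left(\frac{1}{18} - \frac{6}{17}\right)\right)\right) = 929 \left(- 14 \left(1 - - \frac{91}{306}\right)\right) = 929 \left(- 14 \left(1 + \frac{91}{306}\right)\right) = 929 \left(\left(-14\right) \frac{397}{306}\right) = 929 \left(- \frac{2779}{153}\right) = - \frac{2581691}{153}$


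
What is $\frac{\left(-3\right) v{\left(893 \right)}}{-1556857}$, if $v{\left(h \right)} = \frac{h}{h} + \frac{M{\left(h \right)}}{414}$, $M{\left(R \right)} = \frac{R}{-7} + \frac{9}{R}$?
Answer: $\frac{895264}{671502004383} \approx 1.3332 \cdot 10^{-6}$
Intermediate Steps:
$M{\left(R \right)} = \frac{9}{R} - \frac{R}{7}$ ($M{\left(R \right)} = R \left(- \frac{1}{7}\right) + \frac{9}{R} = - \frac{R}{7} + \frac{9}{R} = \frac{9}{R} - \frac{R}{7}$)
$v{\left(h \right)} = 1 - \frac{h}{2898} + \frac{1}{46 h}$ ($v{\left(h \right)} = \frac{h}{h} + \frac{\frac{9}{h} - \frac{h}{7}}{414} = 1 + \left(\frac{9}{h} - \frac{h}{7}\right) \frac{1}{414} = 1 - \left(- \frac{1}{46 h} + \frac{h}{2898}\right) = 1 - \frac{h}{2898} + \frac{1}{46 h}$)
$\frac{\left(-3\right) v{\left(893 \right)}}{-1556857} = \frac{\left(-3\right) \left(1 - \frac{893}{2898} + \frac{1}{46 \cdot 893}\right)}{-1556857} = - 3 \left(1 - \frac{893}{2898} + \frac{1}{46} \cdot \frac{1}{893}\right) \left(- \frac{1}{1556857}\right) = - 3 \left(1 - \frac{893}{2898} + \frac{1}{41078}\right) \left(- \frac{1}{1556857}\right) = \left(-3\right) \frac{895264}{1293957} \left(- \frac{1}{1556857}\right) = \left(- \frac{895264}{431319}\right) \left(- \frac{1}{1556857}\right) = \frac{895264}{671502004383}$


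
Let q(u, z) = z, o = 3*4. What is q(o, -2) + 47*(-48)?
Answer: -2258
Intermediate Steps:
o = 12
q(o, -2) + 47*(-48) = -2 + 47*(-48) = -2 - 2256 = -2258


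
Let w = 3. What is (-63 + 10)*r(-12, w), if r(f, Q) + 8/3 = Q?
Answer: -53/3 ≈ -17.667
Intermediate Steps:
r(f, Q) = -8/3 + Q
(-63 + 10)*r(-12, w) = (-63 + 10)*(-8/3 + 3) = -53*1/3 = -53/3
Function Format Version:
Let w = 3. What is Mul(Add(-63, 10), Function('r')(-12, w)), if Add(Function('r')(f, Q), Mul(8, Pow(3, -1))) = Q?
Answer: Rational(-53, 3) ≈ -17.667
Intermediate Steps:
Function('r')(f, Q) = Add(Rational(-8, 3), Q)
Mul(Add(-63, 10), Function('r')(-12, w)) = Mul(Add(-63, 10), Add(Rational(-8, 3), 3)) = Mul(-53, Rational(1, 3)) = Rational(-53, 3)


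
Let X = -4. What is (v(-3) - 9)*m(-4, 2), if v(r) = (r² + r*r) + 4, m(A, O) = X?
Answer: -52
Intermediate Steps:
m(A, O) = -4
v(r) = 4 + 2*r² (v(r) = (r² + r²) + 4 = 2*r² + 4 = 4 + 2*r²)
(v(-3) - 9)*m(-4, 2) = ((4 + 2*(-3)²) - 9)*(-4) = ((4 + 2*9) - 9)*(-4) = ((4 + 18) - 9)*(-4) = (22 - 9)*(-4) = 13*(-4) = -52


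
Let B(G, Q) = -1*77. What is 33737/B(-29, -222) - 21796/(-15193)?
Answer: -46444359/106351 ≈ -436.71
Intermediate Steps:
B(G, Q) = -77
33737/B(-29, -222) - 21796/(-15193) = 33737/(-77) - 21796/(-15193) = 33737*(-1/77) - 21796*(-1/15193) = -3067/7 + 21796/15193 = -46444359/106351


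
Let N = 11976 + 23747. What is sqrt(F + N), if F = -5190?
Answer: sqrt(30533) ≈ 174.74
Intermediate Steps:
N = 35723
sqrt(F + N) = sqrt(-5190 + 35723) = sqrt(30533)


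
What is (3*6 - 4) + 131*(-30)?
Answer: -3916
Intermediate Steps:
(3*6 - 4) + 131*(-30) = (18 - 4) - 3930 = 14 - 3930 = -3916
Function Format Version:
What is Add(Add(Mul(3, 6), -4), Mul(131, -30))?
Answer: -3916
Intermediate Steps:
Add(Add(Mul(3, 6), -4), Mul(131, -30)) = Add(Add(18, -4), -3930) = Add(14, -3930) = -3916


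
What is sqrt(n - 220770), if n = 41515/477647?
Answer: 5*I*sqrt(2014716702002149)/477647 ≈ 469.86*I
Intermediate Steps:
n = 41515/477647 (n = 41515*(1/477647) = 41515/477647 ≈ 0.086916)
sqrt(n - 220770) = sqrt(41515/477647 - 220770) = sqrt(-105450086675/477647) = 5*I*sqrt(2014716702002149)/477647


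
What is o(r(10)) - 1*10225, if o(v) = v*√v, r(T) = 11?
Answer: -10225 + 11*√11 ≈ -10189.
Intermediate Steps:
o(v) = v^(3/2)
o(r(10)) - 1*10225 = 11^(3/2) - 1*10225 = 11*√11 - 10225 = -10225 + 11*√11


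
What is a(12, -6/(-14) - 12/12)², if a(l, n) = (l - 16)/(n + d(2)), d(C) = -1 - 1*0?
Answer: 784/121 ≈ 6.4793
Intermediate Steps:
d(C) = -1 (d(C) = -1 + 0 = -1)
a(l, n) = (-16 + l)/(-1 + n) (a(l, n) = (l - 16)/(n - 1) = (-16 + l)/(-1 + n))
a(12, -6/(-14) - 12/12)² = ((-16 + 12)/(-1 + (-6/(-14) - 12/12)))² = (-4/(-1 + (-6*(-1/14) - 12*1/12)))² = (-4/(-1 + (3/7 - 1)))² = (-4/(-1 - 4/7))² = (-4/(-11/7))² = (-7/11*(-4))² = (28/11)² = 784/121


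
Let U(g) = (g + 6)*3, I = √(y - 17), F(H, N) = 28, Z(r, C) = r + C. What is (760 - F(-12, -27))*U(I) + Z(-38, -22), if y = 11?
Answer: 13116 + 2196*I*√6 ≈ 13116.0 + 5379.1*I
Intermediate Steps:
Z(r, C) = C + r
I = I*√6 (I = √(11 - 17) = √(-6) = I*√6 ≈ 2.4495*I)
U(g) = 18 + 3*g (U(g) = (6 + g)*3 = 18 + 3*g)
(760 - F(-12, -27))*U(I) + Z(-38, -22) = (760 - 1*28)*(18 + 3*(I*√6)) + (-22 - 38) = (760 - 28)*(18 + 3*I*√6) - 60 = 732*(18 + 3*I*√6) - 60 = (13176 + 2196*I*√6) - 60 = 13116 + 2196*I*√6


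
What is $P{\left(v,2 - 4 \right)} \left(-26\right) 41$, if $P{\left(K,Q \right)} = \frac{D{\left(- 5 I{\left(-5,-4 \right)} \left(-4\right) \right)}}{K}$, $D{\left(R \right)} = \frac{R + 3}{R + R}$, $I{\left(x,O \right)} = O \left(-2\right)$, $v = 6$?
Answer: $- \frac{86879}{960} \approx -90.499$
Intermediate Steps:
$I{\left(x,O \right)} = - 2 O$
$D{\left(R \right)} = \frac{3 + R}{2 R}$
$P{\left(K,Q \right)} = \frac{163}{320 K}$ ($P{\left(K,Q \right)} = \frac{\frac{1}{2} \frac{1}{- 5 \left(\left(-2\right) \left(-4\right)\right) \left(-4\right)} \left(3 + - 5 \left(\left(-2\right) \left(-4\right)\right) \left(-4\right)\right)}{K} = \frac{\frac{1}{2} \frac{1}{\left(-5\right) 8 \left(-4\right)} \left(3 + \left(-5\right) 8 \left(-4\right)\right)}{K} = \frac{\frac{1}{2} \frac{1}{\left(-40\right) \left(-4\right)} \left(3 - -160\right)}{K} = \frac{\frac{1}{2} \cdot \frac{1}{160} \left(3 + 160\right)}{K} = \frac{\frac{1}{2} \cdot \frac{1}{160} \cdot 163}{K} = \frac{163}{320 K}$)
$P{\left(v,2 - 4 \right)} \left(-26\right) 41 = \frac{163}{320 \cdot 6} \left(-26\right) 41 = \frac{163}{320} \cdot \frac{1}{6} \left(-26\right) 41 = \frac{163}{1920} \left(-26\right) 41 = \left(- \frac{2119}{960}\right) 41 = - \frac{86879}{960}$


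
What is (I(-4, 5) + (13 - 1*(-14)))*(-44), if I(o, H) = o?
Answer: -1012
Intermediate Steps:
(I(-4, 5) + (13 - 1*(-14)))*(-44) = (-4 + (13 - 1*(-14)))*(-44) = (-4 + (13 + 14))*(-44) = (-4 + 27)*(-44) = 23*(-44) = -1012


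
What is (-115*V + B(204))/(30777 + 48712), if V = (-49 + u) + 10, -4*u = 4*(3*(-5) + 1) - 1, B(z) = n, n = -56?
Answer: 11161/317956 ≈ 0.035102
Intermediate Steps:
B(z) = -56
u = 57/4 (u = -(4*(3*(-5) + 1) - 1)/4 = -(4*(-15 + 1) - 1)/4 = -(4*(-14) - 1)/4 = -(-56 - 1)/4 = -1/4*(-57) = 57/4 ≈ 14.250)
V = -99/4 (V = (-49 + 57/4) + 10 = -139/4 + 10 = -99/4 ≈ -24.750)
(-115*V + B(204))/(30777 + 48712) = (-115*(-99/4) - 56)/(30777 + 48712) = (11385/4 - 56)/79489 = (11161/4)*(1/79489) = 11161/317956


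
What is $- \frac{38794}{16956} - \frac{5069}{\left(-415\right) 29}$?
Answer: $- \frac{190467913}{102032730} \approx -1.8667$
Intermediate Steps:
$- \frac{38794}{16956} - \frac{5069}{\left(-415\right) 29} = \left(-38794\right) \frac{1}{16956} - \frac{5069}{-12035} = - \frac{19397}{8478} - - \frac{5069}{12035} = - \frac{19397}{8478} + \frac{5069}{12035} = - \frac{190467913}{102032730}$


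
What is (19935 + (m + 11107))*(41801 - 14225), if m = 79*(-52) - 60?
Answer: 741077424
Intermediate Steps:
m = -4168 (m = -4108 - 60 = -4168)
(19935 + (m + 11107))*(41801 - 14225) = (19935 + (-4168 + 11107))*(41801 - 14225) = (19935 + 6939)*27576 = 26874*27576 = 741077424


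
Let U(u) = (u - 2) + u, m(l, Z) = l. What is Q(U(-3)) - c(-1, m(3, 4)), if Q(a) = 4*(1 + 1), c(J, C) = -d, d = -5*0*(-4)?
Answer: 8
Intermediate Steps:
d = 0 (d = 0*(-4) = 0)
c(J, C) = 0 (c(J, C) = -1*0 = 0)
U(u) = -2 + 2*u (U(u) = (-2 + u) + u = -2 + 2*u)
Q(a) = 8 (Q(a) = 4*2 = 8)
Q(U(-3)) - c(-1, m(3, 4)) = 8 - 1*0 = 8 + 0 = 8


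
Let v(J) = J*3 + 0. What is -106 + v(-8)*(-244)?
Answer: 5750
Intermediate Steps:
v(J) = 3*J (v(J) = 3*J + 0 = 3*J)
-106 + v(-8)*(-244) = -106 + (3*(-8))*(-244) = -106 - 24*(-244) = -106 + 5856 = 5750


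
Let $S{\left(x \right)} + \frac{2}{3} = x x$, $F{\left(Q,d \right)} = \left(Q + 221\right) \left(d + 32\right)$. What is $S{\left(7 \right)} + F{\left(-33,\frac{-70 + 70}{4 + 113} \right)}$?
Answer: $\frac{18193}{3} \approx 6064.3$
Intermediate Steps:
$F{\left(Q,d \right)} = \left(32 + d\right) \left(221 + Q\right)$ ($F{\left(Q,d \right)} = \left(221 + Q\right) \left(32 + d\right) = \left(32 + d\right) \left(221 + Q\right)$)
$S{\left(x \right)} = - \frac{2}{3} + x^{2}$ ($S{\left(x \right)} = - \frac{2}{3} + x x = - \frac{2}{3} + x^{2}$)
$S{\left(7 \right)} + F{\left(-33,\frac{-70 + 70}{4 + 113} \right)} = \left(- \frac{2}{3} + 7^{2}\right) + \left(7072 + 32 \left(-33\right) + 221 \frac{-70 + 70}{4 + 113} - 33 \frac{-70 + 70}{4 + 113}\right) = \left(- \frac{2}{3} + 49\right) + \left(7072 - 1056 + 221 \cdot \frac{0}{117} - 33 \cdot \frac{0}{117}\right) = \frac{145}{3} + \left(7072 - 1056 + 221 \cdot 0 \cdot \frac{1}{117} - 33 \cdot 0 \cdot \frac{1}{117}\right) = \frac{145}{3} + \left(7072 - 1056 + 221 \cdot 0 - 0\right) = \frac{145}{3} + \left(7072 - 1056 + 0 + 0\right) = \frac{145}{3} + 6016 = \frac{18193}{3}$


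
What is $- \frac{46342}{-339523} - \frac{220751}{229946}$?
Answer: $- \frac{64293884241}{78071955758} \approx -0.82352$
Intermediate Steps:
$- \frac{46342}{-339523} - \frac{220751}{229946} = \left(-46342\right) \left(- \frac{1}{339523}\right) - \frac{220751}{229946} = \frac{46342}{339523} - \frac{220751}{229946} = - \frac{64293884241}{78071955758}$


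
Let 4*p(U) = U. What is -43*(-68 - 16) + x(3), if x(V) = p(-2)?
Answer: 7223/2 ≈ 3611.5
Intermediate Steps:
p(U) = U/4
x(V) = -½ (x(V) = (¼)*(-2) = -½)
-43*(-68 - 16) + x(3) = -43*(-68 - 16) - ½ = -43*(-84) - ½ = 3612 - ½ = 7223/2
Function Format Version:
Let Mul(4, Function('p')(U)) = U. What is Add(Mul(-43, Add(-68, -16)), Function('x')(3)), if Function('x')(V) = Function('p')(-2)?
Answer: Rational(7223, 2) ≈ 3611.5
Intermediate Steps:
Function('p')(U) = Mul(Rational(1, 4), U)
Function('x')(V) = Rational(-1, 2) (Function('x')(V) = Mul(Rational(1, 4), -2) = Rational(-1, 2))
Add(Mul(-43, Add(-68, -16)), Function('x')(3)) = Add(Mul(-43, Add(-68, -16)), Rational(-1, 2)) = Add(Mul(-43, -84), Rational(-1, 2)) = Add(3612, Rational(-1, 2)) = Rational(7223, 2)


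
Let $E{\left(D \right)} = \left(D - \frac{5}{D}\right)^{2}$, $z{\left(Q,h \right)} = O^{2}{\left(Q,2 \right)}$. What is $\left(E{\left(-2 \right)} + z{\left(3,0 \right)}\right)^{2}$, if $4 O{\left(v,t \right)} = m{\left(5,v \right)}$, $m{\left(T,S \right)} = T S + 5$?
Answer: $\frac{10201}{16} \approx 637.56$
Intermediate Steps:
$m{\left(T,S \right)} = 5 + S T$ ($m{\left(T,S \right)} = S T + 5 = 5 + S T$)
$O{\left(v,t \right)} = \frac{5}{4} + \frac{5 v}{4}$ ($O{\left(v,t \right)} = \frac{5 + v 5}{4} = \frac{5 + 5 v}{4} = \frac{5}{4} + \frac{5 v}{4}$)
$z{\left(Q,h \right)} = \left(\frac{5}{4} + \frac{5 Q}{4}\right)^{2}$
$\left(E{\left(-2 \right)} + z{\left(3,0 \right)}\right)^{2} = \left(\frac{\left(-5 + \left(-2\right)^{2}\right)^{2}}{4} + \frac{25 \left(1 + 3\right)^{2}}{16}\right)^{2} = \left(\frac{\left(-5 + 4\right)^{2}}{4} + \frac{25 \cdot 4^{2}}{16}\right)^{2} = \left(\frac{\left(-1\right)^{2}}{4} + \frac{25}{16} \cdot 16\right)^{2} = \left(\frac{1}{4} \cdot 1 + 25\right)^{2} = \left(\frac{1}{4} + 25\right)^{2} = \left(\frac{101}{4}\right)^{2} = \frac{10201}{16}$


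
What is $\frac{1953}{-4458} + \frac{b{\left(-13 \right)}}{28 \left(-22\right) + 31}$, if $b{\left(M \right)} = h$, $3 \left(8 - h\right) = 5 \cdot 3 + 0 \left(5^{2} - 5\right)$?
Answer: $- \frac{128431}{289770} \approx -0.44322$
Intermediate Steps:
$h = 3$ ($h = 8 - \frac{5 \cdot 3 + 0 \left(5^{2} - 5\right)}{3} = 8 - \frac{15 + 0 \left(25 - 5\right)}{3} = 8 - \frac{15 + 0 \cdot 20}{3} = 8 - \frac{15 + 0}{3} = 8 - 5 = 3$)
$b{\left(M \right)} = 3$
$\frac{1953}{-4458} + \frac{b{\left(-13 \right)}}{28 \left(-22\right) + 31} = \frac{1953}{-4458} + \frac{3}{28 \left(-22\right) + 31} = 1953 \left(- \frac{1}{4458}\right) + \frac{3}{-616 + 31} = - \frac{651}{1486} + \frac{3}{-585} = - \frac{651}{1486} + 3 \left(- \frac{1}{585}\right) = - \frac{651}{1486} - \frac{1}{195} = - \frac{128431}{289770}$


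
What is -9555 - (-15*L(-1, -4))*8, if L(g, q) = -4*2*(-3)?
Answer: -6675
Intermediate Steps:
L(g, q) = 24 (L(g, q) = -8*(-3) = 24)
-9555 - (-15*L(-1, -4))*8 = -9555 - (-15*24)*8 = -9555 - (-360)*8 = -9555 - 1*(-2880) = -9555 + 2880 = -6675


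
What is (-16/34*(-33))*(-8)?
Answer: -2112/17 ≈ -124.24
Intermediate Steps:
(-16/34*(-33))*(-8) = (-16*1/34*(-33))*(-8) = -8/17*(-33)*(-8) = (264/17)*(-8) = -2112/17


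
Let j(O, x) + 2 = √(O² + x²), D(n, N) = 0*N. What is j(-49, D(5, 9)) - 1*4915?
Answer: -4868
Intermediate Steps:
D(n, N) = 0
j(O, x) = -2 + √(O² + x²)
j(-49, D(5, 9)) - 1*4915 = (-2 + √((-49)² + 0²)) - 1*4915 = (-2 + √(2401 + 0)) - 4915 = (-2 + √2401) - 4915 = (-2 + 49) - 4915 = 47 - 4915 = -4868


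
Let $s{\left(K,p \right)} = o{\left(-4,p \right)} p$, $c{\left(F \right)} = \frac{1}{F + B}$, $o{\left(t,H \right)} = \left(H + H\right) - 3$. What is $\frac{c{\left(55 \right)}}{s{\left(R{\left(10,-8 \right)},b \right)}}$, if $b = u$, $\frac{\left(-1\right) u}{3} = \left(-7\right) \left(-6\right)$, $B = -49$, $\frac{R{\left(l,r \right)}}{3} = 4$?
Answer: $\frac{1}{192780} \approx 5.1873 \cdot 10^{-6}$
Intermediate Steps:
$R{\left(l,r \right)} = 12$ ($R{\left(l,r \right)} = 3 \cdot 4 = 12$)
$o{\left(t,H \right)} = -3 + 2 H$ ($o{\left(t,H \right)} = 2 H - 3 = -3 + 2 H$)
$c{\left(F \right)} = \frac{1}{-49 + F}$ ($c{\left(F \right)} = \frac{1}{F - 49} = \frac{1}{-49 + F}$)
$u = -126$ ($u = - 3 \left(\left(-7\right) \left(-6\right)\right) = \left(-3\right) 42 = -126$)
$b = -126$
$s{\left(K,p \right)} = p \left(-3 + 2 p\right)$ ($s{\left(K,p \right)} = \left(-3 + 2 p\right) p = p \left(-3 + 2 p\right)$)
$\frac{c{\left(55 \right)}}{s{\left(R{\left(10,-8 \right)},b \right)}} = \frac{1}{\left(-49 + 55\right) \left(- 126 \left(-3 + 2 \left(-126\right)\right)\right)} = \frac{1}{6 \left(- 126 \left(-3 - 252\right)\right)} = \frac{1}{6 \left(\left(-126\right) \left(-255\right)\right)} = \frac{1}{6 \cdot 32130} = \frac{1}{6} \cdot \frac{1}{32130} = \frac{1}{192780}$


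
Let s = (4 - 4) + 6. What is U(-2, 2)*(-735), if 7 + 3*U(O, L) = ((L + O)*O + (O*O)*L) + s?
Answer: -1715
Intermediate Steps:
s = 6 (s = 0 + 6 = 6)
U(O, L) = -⅓ + L*O²/3 + O*(L + O)/3 (U(O, L) = -7/3 + (((L + O)*O + (O*O)*L) + 6)/3 = -7/3 + ((O*(L + O) + O²*L) + 6)/3 = -7/3 + ((O*(L + O) + L*O²) + 6)/3 = -7/3 + ((L*O² + O*(L + O)) + 6)/3 = -7/3 + (6 + L*O² + O*(L + O))/3 = -7/3 + (2 + L*O²/3 + O*(L + O)/3) = -⅓ + L*O²/3 + O*(L + O)/3)
U(-2, 2)*(-735) = (-⅓ + (⅓)*(-2)² + (⅓)*2*(-2) + (⅓)*2*(-2)²)*(-735) = (-⅓ + (⅓)*4 - 4/3 + (⅓)*2*4)*(-735) = (-⅓ + 4/3 - 4/3 + 8/3)*(-735) = (7/3)*(-735) = -1715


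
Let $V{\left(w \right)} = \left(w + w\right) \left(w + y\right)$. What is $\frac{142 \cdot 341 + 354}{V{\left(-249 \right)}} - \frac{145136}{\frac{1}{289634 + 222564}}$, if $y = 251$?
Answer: $- \frac{18510253875266}{249} \approx -7.4338 \cdot 10^{10}$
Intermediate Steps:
$V{\left(w \right)} = 2 w \left(251 + w\right)$ ($V{\left(w \right)} = \left(w + w\right) \left(w + 251\right) = 2 w \left(251 + w\right)$)
$\frac{142 \cdot 341 + 354}{V{\left(-249 \right)}} - \frac{145136}{\frac{1}{289634 + 222564}} = \frac{142 \cdot 341 + 354}{2 \left(-249\right) \left(251 - 249\right)} - \frac{145136}{\frac{1}{289634 + 222564}} = \frac{48422 + 354}{2 \left(-249\right) 2} - \frac{145136}{\frac{1}{512198}} = \frac{48776}{-996} - 145136 \frac{1}{\frac{1}{512198}} = 48776 \left(- \frac{1}{996}\right) - 74338368928 = - \frac{12194}{249} - 74338368928 = - \frac{18510253875266}{249}$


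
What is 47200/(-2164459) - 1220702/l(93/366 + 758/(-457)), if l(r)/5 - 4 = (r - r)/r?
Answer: -1321080187109/21644590 ≈ -61035.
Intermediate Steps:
l(r) = 20 (l(r) = 20 + 5*((r - r)/r) = 20 + 5*(0/r) = 20 + 5*0 = 20 + 0 = 20)
47200/(-2164459) - 1220702/l(93/366 + 758/(-457)) = 47200/(-2164459) - 1220702/20 = 47200*(-1/2164459) - 1220702*1/20 = -47200/2164459 - 610351/10 = -1321080187109/21644590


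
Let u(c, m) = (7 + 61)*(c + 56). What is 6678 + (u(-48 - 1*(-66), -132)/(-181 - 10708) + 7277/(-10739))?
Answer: 780771814437/116936971 ≈ 6676.9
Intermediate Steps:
u(c, m) = 3808 + 68*c (u(c, m) = 68*(56 + c) = 3808 + 68*c)
6678 + (u(-48 - 1*(-66), -132)/(-181 - 10708) + 7277/(-10739)) = 6678 + ((3808 + 68*(-48 - 1*(-66)))/(-181 - 10708) + 7277/(-10739)) = 6678 + ((3808 + 68*(-48 + 66))/(-10889) + 7277*(-1/10739)) = 6678 + ((3808 + 68*18)*(-1/10889) - 7277/10739) = 6678 + ((3808 + 1224)*(-1/10889) - 7277/10739) = 6678 + (5032*(-1/10889) - 7277/10739) = 6678 + (-5032/10889 - 7277/10739) = 6678 - 133277901/116936971 = 780771814437/116936971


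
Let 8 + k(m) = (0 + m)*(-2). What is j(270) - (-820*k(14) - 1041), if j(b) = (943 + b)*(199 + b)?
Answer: 540418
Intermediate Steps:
k(m) = -8 - 2*m (k(m) = -8 + (0 + m)*(-2) = -8 + m*(-2) = -8 - 2*m)
j(b) = (199 + b)*(943 + b)
j(270) - (-820*k(14) - 1041) = (187657 + 270² + 1142*270) - (-820*(-8 - 2*14) - 1041) = (187657 + 72900 + 308340) - (-820*(-8 - 28) - 1041) = 568897 - (-820*(-36) - 1041) = 568897 - (29520 - 1041) = 568897 - 1*28479 = 568897 - 28479 = 540418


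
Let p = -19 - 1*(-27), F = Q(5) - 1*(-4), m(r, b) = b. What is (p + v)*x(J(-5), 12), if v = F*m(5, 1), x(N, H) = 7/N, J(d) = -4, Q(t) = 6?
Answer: -63/2 ≈ -31.500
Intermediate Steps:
F = 10 (F = 6 - 1*(-4) = 6 + 4 = 10)
p = 8 (p = -19 + 27 = 8)
v = 10 (v = 10*1 = 10)
(p + v)*x(J(-5), 12) = (8 + 10)*(7/(-4)) = 18*(7*(-¼)) = 18*(-7/4) = -63/2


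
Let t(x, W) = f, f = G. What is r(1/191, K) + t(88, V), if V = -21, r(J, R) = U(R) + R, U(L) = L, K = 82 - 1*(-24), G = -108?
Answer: 104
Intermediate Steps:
K = 106 (K = 82 + 24 = 106)
f = -108
r(J, R) = 2*R (r(J, R) = R + R = 2*R)
t(x, W) = -108
r(1/191, K) + t(88, V) = 2*106 - 108 = 212 - 108 = 104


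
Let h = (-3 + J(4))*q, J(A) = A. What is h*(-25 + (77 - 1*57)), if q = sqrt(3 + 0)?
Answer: -5*sqrt(3) ≈ -8.6602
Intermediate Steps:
q = sqrt(3) ≈ 1.7320
h = sqrt(3) (h = (-3 + 4)*sqrt(3) = 1*sqrt(3) = sqrt(3) ≈ 1.7320)
h*(-25 + (77 - 1*57)) = sqrt(3)*(-25 + (77 - 1*57)) = sqrt(3)*(-25 + (77 - 57)) = sqrt(3)*(-25 + 20) = sqrt(3)*(-5) = -5*sqrt(3)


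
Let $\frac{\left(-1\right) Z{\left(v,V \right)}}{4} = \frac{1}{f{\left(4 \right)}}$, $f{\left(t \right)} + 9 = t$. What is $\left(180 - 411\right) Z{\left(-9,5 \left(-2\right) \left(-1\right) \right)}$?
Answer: $- \frac{924}{5} \approx -184.8$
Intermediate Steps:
$f{\left(t \right)} = -9 + t$
$Z{\left(v,V \right)} = \frac{4}{5}$ ($Z{\left(v,V \right)} = - \frac{4}{-9 + 4} = - \frac{4}{-5} = \left(-4\right) \left(- \frac{1}{5}\right) = \frac{4}{5}$)
$\left(180 - 411\right) Z{\left(-9,5 \left(-2\right) \left(-1\right) \right)} = \left(180 - 411\right) \frac{4}{5} = \left(-231\right) \frac{4}{5} = - \frac{924}{5}$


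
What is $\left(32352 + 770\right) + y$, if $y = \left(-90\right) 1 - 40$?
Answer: $32992$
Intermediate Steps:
$y = -130$ ($y = -90 - 40 = -130$)
$\left(32352 + 770\right) + y = \left(32352 + 770\right) - 130 = 33122 - 130 = 32992$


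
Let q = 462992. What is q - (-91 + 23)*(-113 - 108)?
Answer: 447964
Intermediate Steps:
q - (-91 + 23)*(-113 - 108) = 462992 - (-91 + 23)*(-113 - 108) = 462992 - (-68)*(-221) = 462992 - 1*15028 = 462992 - 15028 = 447964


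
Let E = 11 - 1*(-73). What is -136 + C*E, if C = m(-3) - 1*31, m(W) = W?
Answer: -2992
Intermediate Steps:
C = -34 (C = -3 - 1*31 = -3 - 31 = -34)
E = 84 (E = 11 + 73 = 84)
-136 + C*E = -136 - 34*84 = -136 - 2856 = -2992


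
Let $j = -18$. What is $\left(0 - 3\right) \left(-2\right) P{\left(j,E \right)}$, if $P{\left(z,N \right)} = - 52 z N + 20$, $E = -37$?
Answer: $-207672$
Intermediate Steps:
$P{\left(z,N \right)} = 20 - 52 N z$ ($P{\left(z,N \right)} = - 52 N z + 20 = 20 - 52 N z$)
$\left(0 - 3\right) \left(-2\right) P{\left(j,E \right)} = \left(0 - 3\right) \left(-2\right) \left(20 - \left(-1924\right) \left(-18\right)\right) = \left(-3\right) \left(-2\right) \left(20 - 34632\right) = 6 \left(-34612\right) = -207672$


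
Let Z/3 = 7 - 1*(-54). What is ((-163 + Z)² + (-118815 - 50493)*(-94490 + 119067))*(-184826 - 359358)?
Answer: 2264394419050144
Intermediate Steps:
Z = 183 (Z = 3*(7 - 1*(-54)) = 3*(7 + 54) = 3*61 = 183)
((-163 + Z)² + (-118815 - 50493)*(-94490 + 119067))*(-184826 - 359358) = ((-163 + 183)² + (-118815 - 50493)*(-94490 + 119067))*(-184826 - 359358) = (20² - 169308*24577)*(-544184) = (400 - 4161082716)*(-544184) = -4161082316*(-544184) = 2264394419050144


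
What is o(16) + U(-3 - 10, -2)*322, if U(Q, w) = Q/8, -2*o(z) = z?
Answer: -2125/4 ≈ -531.25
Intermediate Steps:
o(z) = -z/2
U(Q, w) = Q/8 (U(Q, w) = Q*(1/8) = Q/8)
o(16) + U(-3 - 10, -2)*322 = -1/2*16 + ((-3 - 10)/8)*322 = -8 + ((1/8)*(-13))*322 = -8 - 13/8*322 = -8 - 2093/4 = -2125/4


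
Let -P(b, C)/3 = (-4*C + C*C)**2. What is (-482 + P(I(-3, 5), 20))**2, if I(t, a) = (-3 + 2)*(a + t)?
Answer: 94668213124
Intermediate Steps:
I(t, a) = -a - t (I(t, a) = -(a + t) = -a - t)
P(b, C) = -3*(C**2 - 4*C)**2 (P(b, C) = -3*(-4*C + C*C)**2 = -3*(-4*C + C**2)**2 = -3*(C**2 - 4*C)**2)
(-482 + P(I(-3, 5), 20))**2 = (-482 - 3*20**2*(-4 + 20)**2)**2 = (-482 - 3*400*16**2)**2 = (-482 - 3*400*256)**2 = (-482 - 307200)**2 = (-307682)**2 = 94668213124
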